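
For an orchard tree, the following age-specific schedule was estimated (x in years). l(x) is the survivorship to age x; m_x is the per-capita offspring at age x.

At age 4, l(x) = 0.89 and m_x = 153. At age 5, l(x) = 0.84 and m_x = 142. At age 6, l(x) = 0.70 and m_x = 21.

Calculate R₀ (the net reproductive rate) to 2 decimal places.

270.15

R₀ = Σ l(x) m_x:
  age 4: 0.89 × 153 = 136.1700
  age 5: 0.84 × 142 = 119.2800
  age 6: 0.70 × 21 = 14.7000
R₀ = 136.1700 + 119.2800 + 14.7000 = 270.1500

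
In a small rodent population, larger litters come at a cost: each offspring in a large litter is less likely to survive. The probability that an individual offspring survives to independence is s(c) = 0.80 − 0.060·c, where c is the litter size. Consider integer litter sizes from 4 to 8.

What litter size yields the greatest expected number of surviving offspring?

Expected surviving offspring = c × s(c):
  c=4: 4 × 0.560 = 2.240
  c=5: 5 × 0.500 = 2.500
  c=6: 6 × 0.440 = 2.640
  c=7: 7 × 0.380 = 2.660
  c=8: 8 × 0.320 = 2.560
Maximum at c = 7 (2.660 surviving offspring).

7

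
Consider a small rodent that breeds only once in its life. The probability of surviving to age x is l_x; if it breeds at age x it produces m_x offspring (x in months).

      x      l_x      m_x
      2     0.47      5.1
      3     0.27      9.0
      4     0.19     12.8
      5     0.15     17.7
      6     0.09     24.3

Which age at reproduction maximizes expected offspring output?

Expected offspring if breeding at age x = l_x × m_x:
  age 2: 0.47 × 5.1 = 2.397
  age 3: 0.27 × 9.0 = 2.430
  age 4: 0.19 × 12.8 = 2.432
  age 5: 0.15 × 17.7 = 2.655
  age 6: 0.09 × 24.3 = 2.187
Maximum at age 5 (2.655).

5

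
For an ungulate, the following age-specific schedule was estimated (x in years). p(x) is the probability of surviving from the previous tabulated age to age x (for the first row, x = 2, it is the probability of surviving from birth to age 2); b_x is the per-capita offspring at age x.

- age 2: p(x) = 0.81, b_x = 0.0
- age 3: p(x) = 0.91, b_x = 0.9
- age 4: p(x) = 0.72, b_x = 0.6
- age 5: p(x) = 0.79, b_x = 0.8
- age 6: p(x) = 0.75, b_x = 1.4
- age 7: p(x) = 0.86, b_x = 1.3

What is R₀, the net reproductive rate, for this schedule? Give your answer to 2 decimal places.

Survivorship from birth: l_x = p_2·p_3·…·p_x.
  l_2 = 0.81000
  l_3 = 0.73710
  l_4 = 0.53071
  l_5 = 0.41926
  l_6 = 0.31445
  l_7 = 0.27042
R₀ = Σ l_x b_x:
  age 2: 0.81000 × 0.0 = 0.0000
  age 3: 0.73710 × 0.9 = 0.6634
  age 4: 0.53071 × 0.6 = 0.3184
  age 5: 0.41926 × 0.8 = 0.3354
  age 6: 0.31445 × 1.4 = 0.4402
  age 7: 0.27042 × 1.3 = 0.3515
R₀ = 0.0000 + 0.6634 + 0.3184 + 0.3354 + 0.4402 + 0.3515 = 2.1090

2.11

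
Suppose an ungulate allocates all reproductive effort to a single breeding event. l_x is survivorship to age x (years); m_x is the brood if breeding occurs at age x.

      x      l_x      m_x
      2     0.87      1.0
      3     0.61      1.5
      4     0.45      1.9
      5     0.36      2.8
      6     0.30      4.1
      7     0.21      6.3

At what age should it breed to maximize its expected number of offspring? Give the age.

7

Expected offspring if breeding at age x = l_x × m_x:
  age 2: 0.87 × 1.0 = 0.870
  age 3: 0.61 × 1.5 = 0.915
  age 4: 0.45 × 1.9 = 0.855
  age 5: 0.36 × 2.8 = 1.008
  age 6: 0.30 × 4.1 = 1.230
  age 7: 0.21 × 6.3 = 1.323
Maximum at age 7 (1.323).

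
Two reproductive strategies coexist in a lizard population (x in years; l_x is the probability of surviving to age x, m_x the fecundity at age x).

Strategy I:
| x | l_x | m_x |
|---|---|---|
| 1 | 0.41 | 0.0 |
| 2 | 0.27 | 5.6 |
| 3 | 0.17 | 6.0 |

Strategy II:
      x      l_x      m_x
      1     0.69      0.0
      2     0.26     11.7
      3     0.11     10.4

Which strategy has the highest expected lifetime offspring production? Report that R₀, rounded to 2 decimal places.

4.19

Strategy I: R₀ = 0.41×0.0 + 0.27×5.6 + 0.17×6.0 = 2.5320
Strategy II: R₀ = 0.69×0.0 + 0.26×11.7 + 0.11×10.4 = 4.1860
Highest R₀: strategy II with 4.1860.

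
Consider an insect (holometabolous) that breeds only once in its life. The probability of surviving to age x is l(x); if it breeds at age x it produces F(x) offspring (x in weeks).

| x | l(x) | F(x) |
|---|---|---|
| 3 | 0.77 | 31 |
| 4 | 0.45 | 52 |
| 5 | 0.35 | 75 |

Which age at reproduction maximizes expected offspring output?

5

Expected offspring if breeding at age x = l(x) × F(x):
  age 3: 0.77 × 31 = 23.870
  age 4: 0.45 × 52 = 23.400
  age 5: 0.35 × 75 = 26.250
Maximum at age 5 (26.250).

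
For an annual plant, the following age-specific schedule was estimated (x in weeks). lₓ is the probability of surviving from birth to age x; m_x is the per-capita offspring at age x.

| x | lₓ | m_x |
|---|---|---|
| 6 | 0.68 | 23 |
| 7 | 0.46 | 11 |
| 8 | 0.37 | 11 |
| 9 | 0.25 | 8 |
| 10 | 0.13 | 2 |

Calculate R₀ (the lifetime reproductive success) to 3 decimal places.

R₀ = Σ lₓ m_x:
  age 6: 0.68 × 23 = 15.6400
  age 7: 0.46 × 11 = 5.0600
  age 8: 0.37 × 11 = 4.0700
  age 9: 0.25 × 8 = 2.0000
  age 10: 0.13 × 2 = 0.2600
R₀ = 15.6400 + 5.0600 + 4.0700 + 2.0000 + 0.2600 = 27.0300

27.030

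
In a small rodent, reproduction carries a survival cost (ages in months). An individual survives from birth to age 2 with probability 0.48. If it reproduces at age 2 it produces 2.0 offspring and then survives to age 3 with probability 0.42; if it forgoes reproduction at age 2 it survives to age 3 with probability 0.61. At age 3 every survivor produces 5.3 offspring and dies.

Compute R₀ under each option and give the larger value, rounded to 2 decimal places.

2.03

breed at age 2: R₀ = 0.48 × (2.0 + 0.42 × 5.3) = 0.48 × 4.2260 = 2.0285
delay to age 3: R₀ = 0.48 × (0.61 × 5.3) = 0.48 × 3.2330 = 1.5518
Higher: breed at age 2 (2.0285).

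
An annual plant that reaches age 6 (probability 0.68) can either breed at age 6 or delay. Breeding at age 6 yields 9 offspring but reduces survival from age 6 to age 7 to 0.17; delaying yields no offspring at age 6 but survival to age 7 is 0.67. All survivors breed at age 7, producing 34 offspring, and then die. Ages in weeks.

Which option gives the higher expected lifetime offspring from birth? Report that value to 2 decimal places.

breed at age 6: R₀ = 0.68 × (9 + 0.17 × 34) = 0.68 × 14.7800 = 10.0504
delay to age 7: R₀ = 0.68 × (0.67 × 34) = 0.68 × 22.7800 = 15.4904
Higher: delay to age 7 (15.4904).

15.49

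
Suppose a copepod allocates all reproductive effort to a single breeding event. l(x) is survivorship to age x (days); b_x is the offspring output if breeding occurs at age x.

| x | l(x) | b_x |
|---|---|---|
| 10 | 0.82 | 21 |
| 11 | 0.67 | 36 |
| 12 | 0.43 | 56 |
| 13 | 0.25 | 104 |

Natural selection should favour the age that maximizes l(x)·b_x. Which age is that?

Expected offspring if breeding at age x = l(x) × b_x:
  age 10: 0.82 × 21 = 17.220
  age 11: 0.67 × 36 = 24.120
  age 12: 0.43 × 56 = 24.080
  age 13: 0.25 × 104 = 26.000
Maximum at age 13 (26.000).

13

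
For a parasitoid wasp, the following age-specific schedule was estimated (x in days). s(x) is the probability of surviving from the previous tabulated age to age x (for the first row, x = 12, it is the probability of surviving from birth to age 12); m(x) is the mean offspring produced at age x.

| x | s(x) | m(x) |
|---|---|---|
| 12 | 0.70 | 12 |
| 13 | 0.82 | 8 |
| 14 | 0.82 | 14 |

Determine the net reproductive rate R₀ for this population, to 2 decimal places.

Survivorship from birth: l_x = s_12·s_13·…·s_x.
  l_12 = 0.70000
  l_13 = 0.57400
  l_14 = 0.47068
R₀ = Σ l_x m(x):
  age 12: 0.70000 × 12 = 8.4000
  age 13: 0.57400 × 8 = 4.5920
  age 14: 0.47068 × 14 = 6.5895
R₀ = 8.4000 + 4.5920 + 6.5895 = 19.5815

19.58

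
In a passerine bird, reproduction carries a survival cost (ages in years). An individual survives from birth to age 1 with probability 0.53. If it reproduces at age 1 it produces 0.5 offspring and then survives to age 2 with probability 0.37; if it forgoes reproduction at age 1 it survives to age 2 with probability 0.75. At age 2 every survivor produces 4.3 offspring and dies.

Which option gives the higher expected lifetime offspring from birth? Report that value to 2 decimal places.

breed at age 1: R₀ = 0.53 × (0.5 + 0.37 × 4.3) = 0.53 × 2.0910 = 1.1082
delay to age 2: R₀ = 0.53 × (0.75 × 4.3) = 0.53 × 3.2250 = 1.7092
Higher: delay to age 2 (1.7092).

1.71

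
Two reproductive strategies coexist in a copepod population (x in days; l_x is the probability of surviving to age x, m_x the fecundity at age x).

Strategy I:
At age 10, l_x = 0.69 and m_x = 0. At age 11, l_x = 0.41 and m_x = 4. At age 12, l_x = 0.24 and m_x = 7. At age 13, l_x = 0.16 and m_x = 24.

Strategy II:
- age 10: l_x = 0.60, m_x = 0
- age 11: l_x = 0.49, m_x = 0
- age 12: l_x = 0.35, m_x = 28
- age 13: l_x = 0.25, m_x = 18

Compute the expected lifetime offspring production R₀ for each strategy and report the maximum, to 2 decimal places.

Strategy I: R₀ = 0.69×0 + 0.41×4 + 0.24×7 + 0.16×24 = 7.1600
Strategy II: R₀ = 0.60×0 + 0.49×0 + 0.35×28 + 0.25×18 = 14.3000
Highest R₀: strategy II with 14.3000.

14.30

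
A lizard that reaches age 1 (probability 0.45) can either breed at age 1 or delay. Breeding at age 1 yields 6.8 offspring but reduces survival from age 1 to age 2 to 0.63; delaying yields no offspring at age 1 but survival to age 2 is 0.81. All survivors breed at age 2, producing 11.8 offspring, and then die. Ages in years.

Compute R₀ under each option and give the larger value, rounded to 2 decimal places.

6.41

breed at age 1: R₀ = 0.45 × (6.8 + 0.63 × 11.8) = 0.45 × 14.2340 = 6.4053
delay to age 2: R₀ = 0.45 × (0.81 × 11.8) = 0.45 × 9.5580 = 4.3011
Higher: breed at age 1 (6.4053).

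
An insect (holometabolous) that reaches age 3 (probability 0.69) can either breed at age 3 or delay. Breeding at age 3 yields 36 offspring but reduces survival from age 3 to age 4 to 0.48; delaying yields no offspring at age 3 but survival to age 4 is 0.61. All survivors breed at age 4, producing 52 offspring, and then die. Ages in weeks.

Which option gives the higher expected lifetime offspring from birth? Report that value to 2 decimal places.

42.06

breed at age 3: R₀ = 0.69 × (36 + 0.48 × 52) = 0.69 × 60.9600 = 42.0624
delay to age 4: R₀ = 0.69 × (0.61 × 52) = 0.69 × 31.7200 = 21.8868
Higher: breed at age 3 (42.0624).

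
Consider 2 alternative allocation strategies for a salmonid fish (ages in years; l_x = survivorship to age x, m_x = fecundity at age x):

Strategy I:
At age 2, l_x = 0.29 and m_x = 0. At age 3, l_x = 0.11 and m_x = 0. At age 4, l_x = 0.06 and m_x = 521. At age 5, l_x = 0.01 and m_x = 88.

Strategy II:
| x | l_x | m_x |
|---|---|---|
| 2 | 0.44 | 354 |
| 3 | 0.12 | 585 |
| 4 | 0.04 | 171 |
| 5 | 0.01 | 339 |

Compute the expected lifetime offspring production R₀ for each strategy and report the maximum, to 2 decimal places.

Strategy I: R₀ = 0.29×0 + 0.11×0 + 0.06×521 + 0.01×88 = 32.1400
Strategy II: R₀ = 0.44×354 + 0.12×585 + 0.04×171 + 0.01×339 = 236.1900
Highest R₀: strategy II with 236.1900.

236.19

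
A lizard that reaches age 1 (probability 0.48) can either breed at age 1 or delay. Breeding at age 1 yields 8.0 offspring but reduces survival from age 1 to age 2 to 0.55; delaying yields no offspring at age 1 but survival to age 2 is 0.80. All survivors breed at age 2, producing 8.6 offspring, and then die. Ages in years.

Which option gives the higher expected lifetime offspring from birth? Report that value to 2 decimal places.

breed at age 1: R₀ = 0.48 × (8.0 + 0.55 × 8.6) = 0.48 × 12.7300 = 6.1104
delay to age 2: R₀ = 0.48 × (0.80 × 8.6) = 0.48 × 6.8800 = 3.3024
Higher: breed at age 1 (6.1104).

6.11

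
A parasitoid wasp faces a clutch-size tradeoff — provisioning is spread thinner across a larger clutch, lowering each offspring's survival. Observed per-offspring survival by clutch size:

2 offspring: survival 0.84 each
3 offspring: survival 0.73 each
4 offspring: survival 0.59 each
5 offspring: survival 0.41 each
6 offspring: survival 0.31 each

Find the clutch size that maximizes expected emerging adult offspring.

Expected emerging adult offspring = c × s(c):
  c=2: 2 × 0.84 = 1.680
  c=3: 3 × 0.73 = 2.190
  c=4: 4 × 0.59 = 2.360
  c=5: 5 × 0.41 = 2.050
  c=6: 6 × 0.31 = 1.860
Maximum at c = 4 (2.360 emerging adult offspring).

4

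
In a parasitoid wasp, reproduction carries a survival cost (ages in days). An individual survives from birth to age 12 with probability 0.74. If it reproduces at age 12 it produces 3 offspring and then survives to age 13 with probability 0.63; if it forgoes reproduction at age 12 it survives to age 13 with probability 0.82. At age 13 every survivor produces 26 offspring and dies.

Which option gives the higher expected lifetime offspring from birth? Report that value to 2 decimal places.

15.78

breed at age 12: R₀ = 0.74 × (3 + 0.63 × 26) = 0.74 × 19.3800 = 14.3412
delay to age 13: R₀ = 0.74 × (0.82 × 26) = 0.74 × 21.3200 = 15.7768
Higher: delay to age 13 (15.7768).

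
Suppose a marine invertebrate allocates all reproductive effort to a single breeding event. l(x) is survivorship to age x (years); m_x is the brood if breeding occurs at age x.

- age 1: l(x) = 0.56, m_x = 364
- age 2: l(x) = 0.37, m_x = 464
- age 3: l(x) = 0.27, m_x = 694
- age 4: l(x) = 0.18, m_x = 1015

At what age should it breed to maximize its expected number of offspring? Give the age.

1

Expected offspring if breeding at age x = l(x) × m_x:
  age 1: 0.56 × 364 = 203.840
  age 2: 0.37 × 464 = 171.680
  age 3: 0.27 × 694 = 187.380
  age 4: 0.18 × 1015 = 182.700
Maximum at age 1 (203.840).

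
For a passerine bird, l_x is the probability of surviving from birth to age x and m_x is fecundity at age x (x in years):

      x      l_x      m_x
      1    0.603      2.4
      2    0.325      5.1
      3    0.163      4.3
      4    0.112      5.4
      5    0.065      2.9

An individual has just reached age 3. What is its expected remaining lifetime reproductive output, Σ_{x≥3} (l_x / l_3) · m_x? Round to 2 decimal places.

9.17

l_3 = 0.163. Conditional survival from age 3 to x is l_x / l_3.
  x=3: (0.163/0.163) × 4.3 = 4.3000
  x=4: (0.112/0.163) × 5.4 = 3.7104
  x=5: (0.065/0.163) × 2.9 = 1.1564
Sum = 4.3000 + 3.7104 + 1.1564 = 9.1669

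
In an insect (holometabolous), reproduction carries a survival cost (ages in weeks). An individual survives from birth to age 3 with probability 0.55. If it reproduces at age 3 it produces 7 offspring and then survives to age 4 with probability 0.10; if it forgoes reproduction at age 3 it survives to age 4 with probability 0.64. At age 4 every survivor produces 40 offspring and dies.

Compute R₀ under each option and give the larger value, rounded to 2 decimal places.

breed at age 3: R₀ = 0.55 × (7 + 0.10 × 40) = 0.55 × 11.0000 = 6.0500
delay to age 4: R₀ = 0.55 × (0.64 × 40) = 0.55 × 25.6000 = 14.0800
Higher: delay to age 4 (14.0800).

14.08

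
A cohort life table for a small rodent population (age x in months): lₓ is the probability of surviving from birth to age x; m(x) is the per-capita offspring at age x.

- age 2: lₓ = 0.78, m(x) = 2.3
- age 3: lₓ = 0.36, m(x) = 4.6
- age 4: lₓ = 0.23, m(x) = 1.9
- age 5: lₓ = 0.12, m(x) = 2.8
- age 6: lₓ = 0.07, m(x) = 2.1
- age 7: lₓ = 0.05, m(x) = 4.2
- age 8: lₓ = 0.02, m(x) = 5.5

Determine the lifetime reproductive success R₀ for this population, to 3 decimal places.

R₀ = Σ lₓ m(x):
  age 2: 0.78 × 2.3 = 1.7940
  age 3: 0.36 × 4.6 = 1.6560
  age 4: 0.23 × 1.9 = 0.4370
  age 5: 0.12 × 2.8 = 0.3360
  age 6: 0.07 × 2.1 = 0.1470
  age 7: 0.05 × 4.2 = 0.2100
  age 8: 0.02 × 5.5 = 0.1100
R₀ = 1.7940 + 1.6560 + 0.4370 + 0.3360 + 0.1470 + 0.2100 + 0.1100 = 4.6900

4.690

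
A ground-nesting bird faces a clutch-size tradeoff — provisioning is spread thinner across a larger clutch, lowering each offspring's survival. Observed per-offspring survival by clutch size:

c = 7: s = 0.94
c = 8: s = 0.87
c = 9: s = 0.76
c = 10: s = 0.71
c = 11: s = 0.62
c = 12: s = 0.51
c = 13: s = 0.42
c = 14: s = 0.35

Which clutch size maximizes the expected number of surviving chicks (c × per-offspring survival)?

10

Expected surviving chicks = c × s(c):
  c=7: 7 × 0.94 = 6.580
  c=8: 8 × 0.87 = 6.960
  c=9: 9 × 0.76 = 6.840
  c=10: 10 × 0.71 = 7.100
  c=11: 11 × 0.62 = 6.820
  c=12: 12 × 0.51 = 6.120
  c=13: 13 × 0.42 = 5.460
  c=14: 14 × 0.35 = 4.900
Maximum at c = 10 (7.100 surviving chicks).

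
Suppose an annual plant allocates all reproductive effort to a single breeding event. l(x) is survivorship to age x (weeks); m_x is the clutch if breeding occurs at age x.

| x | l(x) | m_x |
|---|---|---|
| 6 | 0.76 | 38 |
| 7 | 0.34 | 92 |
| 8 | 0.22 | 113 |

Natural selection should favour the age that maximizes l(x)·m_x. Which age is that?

7

Expected offspring if breeding at age x = l(x) × m_x:
  age 6: 0.76 × 38 = 28.880
  age 7: 0.34 × 92 = 31.280
  age 8: 0.22 × 113 = 24.860
Maximum at age 7 (31.280).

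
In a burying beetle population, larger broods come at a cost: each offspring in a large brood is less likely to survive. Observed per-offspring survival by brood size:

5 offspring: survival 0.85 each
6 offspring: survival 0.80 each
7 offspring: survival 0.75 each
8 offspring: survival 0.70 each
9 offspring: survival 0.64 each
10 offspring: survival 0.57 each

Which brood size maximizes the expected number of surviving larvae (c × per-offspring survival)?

9

Expected surviving larvae = c × s(c):
  c=5: 5 × 0.85 = 4.250
  c=6: 6 × 0.80 = 4.800
  c=7: 7 × 0.75 = 5.250
  c=8: 8 × 0.70 = 5.600
  c=9: 9 × 0.64 = 5.760
  c=10: 10 × 0.57 = 5.700
Maximum at c = 9 (5.760 surviving larvae).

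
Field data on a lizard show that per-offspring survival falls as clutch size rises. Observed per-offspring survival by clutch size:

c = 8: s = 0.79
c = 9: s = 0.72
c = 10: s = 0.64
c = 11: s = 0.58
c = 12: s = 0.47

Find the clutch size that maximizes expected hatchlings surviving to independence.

Expected hatchlings surviving to independence = c × s(c):
  c=8: 8 × 0.79 = 6.320
  c=9: 9 × 0.72 = 6.480
  c=10: 10 × 0.64 = 6.400
  c=11: 11 × 0.58 = 6.380
  c=12: 12 × 0.47 = 5.640
Maximum at c = 9 (6.480 hatchlings surviving to independence).

9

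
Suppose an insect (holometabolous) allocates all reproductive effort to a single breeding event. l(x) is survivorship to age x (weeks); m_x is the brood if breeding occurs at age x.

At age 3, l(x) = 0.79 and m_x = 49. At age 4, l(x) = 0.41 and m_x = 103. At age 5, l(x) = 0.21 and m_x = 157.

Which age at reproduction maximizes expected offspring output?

4

Expected offspring if breeding at age x = l(x) × m_x:
  age 3: 0.79 × 49 = 38.710
  age 4: 0.41 × 103 = 42.230
  age 5: 0.21 × 157 = 32.970
Maximum at age 4 (42.230).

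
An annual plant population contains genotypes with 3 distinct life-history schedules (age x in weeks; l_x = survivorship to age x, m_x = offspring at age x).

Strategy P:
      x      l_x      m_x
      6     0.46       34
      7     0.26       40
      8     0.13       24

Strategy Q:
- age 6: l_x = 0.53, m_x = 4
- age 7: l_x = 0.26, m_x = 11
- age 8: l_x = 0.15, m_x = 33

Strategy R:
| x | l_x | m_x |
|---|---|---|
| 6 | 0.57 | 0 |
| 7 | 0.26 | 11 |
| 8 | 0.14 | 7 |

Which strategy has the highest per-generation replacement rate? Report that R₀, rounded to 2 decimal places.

29.16

Strategy P: R₀ = 0.46×34 + 0.26×40 + 0.13×24 = 29.1600
Strategy Q: R₀ = 0.53×4 + 0.26×11 + 0.15×33 = 9.9300
Strategy R: R₀ = 0.57×0 + 0.26×11 + 0.14×7 = 3.8400
Highest R₀: strategy P with 29.1600.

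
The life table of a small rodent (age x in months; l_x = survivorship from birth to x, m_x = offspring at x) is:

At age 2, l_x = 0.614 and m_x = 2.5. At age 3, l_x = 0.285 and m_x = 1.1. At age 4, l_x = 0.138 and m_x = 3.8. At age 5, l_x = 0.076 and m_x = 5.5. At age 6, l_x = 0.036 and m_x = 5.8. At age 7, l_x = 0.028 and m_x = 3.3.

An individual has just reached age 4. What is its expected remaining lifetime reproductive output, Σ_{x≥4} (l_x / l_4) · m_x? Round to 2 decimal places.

l_4 = 0.138. Conditional survival from age 4 to x is l_x / l_4.
  x=4: (0.138/0.138) × 3.8 = 3.8000
  x=5: (0.076/0.138) × 5.5 = 3.0290
  x=6: (0.036/0.138) × 5.8 = 1.5130
  x=7: (0.028/0.138) × 3.3 = 0.6696
Sum = 3.8000 + 3.0290 + 1.5130 + 0.6696 = 9.0116

9.01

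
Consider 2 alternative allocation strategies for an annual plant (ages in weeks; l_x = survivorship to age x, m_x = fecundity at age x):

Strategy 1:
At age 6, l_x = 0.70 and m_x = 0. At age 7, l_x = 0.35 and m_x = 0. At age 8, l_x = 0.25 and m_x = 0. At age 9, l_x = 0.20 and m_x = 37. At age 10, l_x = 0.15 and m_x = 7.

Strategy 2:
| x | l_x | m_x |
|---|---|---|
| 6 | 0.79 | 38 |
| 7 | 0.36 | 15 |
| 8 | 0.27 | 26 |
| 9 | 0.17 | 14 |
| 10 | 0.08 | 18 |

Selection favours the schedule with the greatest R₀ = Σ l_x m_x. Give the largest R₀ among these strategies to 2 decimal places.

46.26

Strategy 1: R₀ = 0.70×0 + 0.35×0 + 0.25×0 + 0.20×37 + 0.15×7 = 8.4500
Strategy 2: R₀ = 0.79×38 + 0.36×15 + 0.27×26 + 0.17×14 + 0.08×18 = 46.2600
Highest R₀: strategy 2 with 46.2600.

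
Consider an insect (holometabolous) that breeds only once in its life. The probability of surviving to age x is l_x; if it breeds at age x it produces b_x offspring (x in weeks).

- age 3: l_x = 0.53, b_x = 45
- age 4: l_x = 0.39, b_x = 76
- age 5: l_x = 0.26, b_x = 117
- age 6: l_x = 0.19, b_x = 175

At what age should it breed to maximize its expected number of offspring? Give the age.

Expected offspring if breeding at age x = l_x × b_x:
  age 3: 0.53 × 45 = 23.850
  age 4: 0.39 × 76 = 29.640
  age 5: 0.26 × 117 = 30.420
  age 6: 0.19 × 175 = 33.250
Maximum at age 6 (33.250).

6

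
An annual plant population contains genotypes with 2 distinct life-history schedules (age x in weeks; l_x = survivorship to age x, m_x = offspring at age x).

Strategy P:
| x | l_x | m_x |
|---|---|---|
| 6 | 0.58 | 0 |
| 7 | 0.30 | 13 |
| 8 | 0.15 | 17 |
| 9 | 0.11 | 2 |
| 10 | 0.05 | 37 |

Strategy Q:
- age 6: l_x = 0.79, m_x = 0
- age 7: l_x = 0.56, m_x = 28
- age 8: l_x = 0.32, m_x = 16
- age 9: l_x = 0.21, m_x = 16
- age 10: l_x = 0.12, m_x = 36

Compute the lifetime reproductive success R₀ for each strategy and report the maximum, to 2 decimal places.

28.48

Strategy P: R₀ = 0.58×0 + 0.30×13 + 0.15×17 + 0.11×2 + 0.05×37 = 8.5200
Strategy Q: R₀ = 0.79×0 + 0.56×28 + 0.32×16 + 0.21×16 + 0.12×36 = 28.4800
Highest R₀: strategy Q with 28.4800.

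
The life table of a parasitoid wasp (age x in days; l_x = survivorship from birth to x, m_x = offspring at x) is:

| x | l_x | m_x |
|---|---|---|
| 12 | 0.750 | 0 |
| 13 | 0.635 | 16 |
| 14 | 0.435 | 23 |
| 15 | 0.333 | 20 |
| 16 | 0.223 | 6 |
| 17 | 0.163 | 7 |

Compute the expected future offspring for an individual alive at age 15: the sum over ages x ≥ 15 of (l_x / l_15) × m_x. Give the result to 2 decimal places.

l_15 = 0.333. Conditional survival from age 15 to x is l_x / l_15.
  x=15: (0.333/0.333) × 20 = 20.0000
  x=16: (0.223/0.333) × 6 = 4.0180
  x=17: (0.163/0.333) × 7 = 3.4264
Sum = 20.0000 + 4.0180 + 3.4264 = 27.4444

27.44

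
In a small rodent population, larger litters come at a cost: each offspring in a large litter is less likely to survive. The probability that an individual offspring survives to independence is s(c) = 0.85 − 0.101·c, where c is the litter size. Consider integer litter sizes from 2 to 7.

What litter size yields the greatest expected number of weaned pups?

Expected weaned pups = c × s(c):
  c=2: 2 × 0.648 = 1.296
  c=3: 3 × 0.547 = 1.641
  c=4: 4 × 0.446 = 1.784
  c=5: 5 × 0.345 = 1.725
  c=6: 6 × 0.244 = 1.464
  c=7: 7 × 0.143 = 1.001
Maximum at c = 4 (1.784 weaned pups).

4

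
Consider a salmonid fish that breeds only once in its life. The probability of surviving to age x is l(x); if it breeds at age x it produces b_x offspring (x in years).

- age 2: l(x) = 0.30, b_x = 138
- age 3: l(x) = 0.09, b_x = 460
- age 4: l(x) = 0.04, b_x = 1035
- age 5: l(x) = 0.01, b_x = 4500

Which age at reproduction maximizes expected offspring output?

5

Expected offspring if breeding at age x = l(x) × b_x:
  age 2: 0.30 × 138 = 41.400
  age 3: 0.09 × 460 = 41.400
  age 4: 0.04 × 1035 = 41.400
  age 5: 0.01 × 4500 = 45.000
Maximum at age 5 (45.000).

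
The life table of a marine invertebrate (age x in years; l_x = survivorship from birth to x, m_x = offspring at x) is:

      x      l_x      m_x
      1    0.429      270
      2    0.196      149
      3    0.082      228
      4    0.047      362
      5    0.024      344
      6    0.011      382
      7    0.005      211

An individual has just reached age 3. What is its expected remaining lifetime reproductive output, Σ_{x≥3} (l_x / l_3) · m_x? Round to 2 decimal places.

l_3 = 0.082. Conditional survival from age 3 to x is l_x / l_3.
  x=3: (0.082/0.082) × 228 = 228.0000
  x=4: (0.047/0.082) × 362 = 207.4878
  x=5: (0.024/0.082) × 344 = 100.6829
  x=6: (0.011/0.082) × 382 = 51.2439
  x=7: (0.005/0.082) × 211 = 12.8659
Sum = 228.0000 + 207.4878 + 100.6829 + 51.2439 + 12.8659 = 600.2805

600.28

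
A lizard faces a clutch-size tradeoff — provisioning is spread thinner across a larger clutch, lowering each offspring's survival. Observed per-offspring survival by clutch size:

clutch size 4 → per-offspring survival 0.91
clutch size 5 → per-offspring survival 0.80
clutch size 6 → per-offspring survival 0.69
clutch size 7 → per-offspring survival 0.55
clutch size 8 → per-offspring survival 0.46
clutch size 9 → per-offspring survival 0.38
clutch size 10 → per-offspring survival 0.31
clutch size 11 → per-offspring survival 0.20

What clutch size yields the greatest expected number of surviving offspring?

Expected surviving offspring = c × s(c):
  c=4: 4 × 0.91 = 3.640
  c=5: 5 × 0.80 = 4.000
  c=6: 6 × 0.69 = 4.140
  c=7: 7 × 0.55 = 3.850
  c=8: 8 × 0.46 = 3.680
  c=9: 9 × 0.38 = 3.420
  c=10: 10 × 0.31 = 3.100
  c=11: 11 × 0.20 = 2.200
Maximum at c = 6 (4.140 surviving offspring).

6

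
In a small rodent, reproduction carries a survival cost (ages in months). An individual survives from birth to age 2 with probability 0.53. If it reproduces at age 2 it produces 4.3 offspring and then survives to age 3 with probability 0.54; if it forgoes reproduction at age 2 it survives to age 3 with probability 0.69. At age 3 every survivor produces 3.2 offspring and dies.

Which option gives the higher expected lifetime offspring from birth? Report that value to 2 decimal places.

breed at age 2: R₀ = 0.53 × (4.3 + 0.54 × 3.2) = 0.53 × 6.0280 = 3.1948
delay to age 3: R₀ = 0.53 × (0.69 × 3.2) = 0.53 × 2.2080 = 1.1702
Higher: breed at age 2 (3.1948).

3.19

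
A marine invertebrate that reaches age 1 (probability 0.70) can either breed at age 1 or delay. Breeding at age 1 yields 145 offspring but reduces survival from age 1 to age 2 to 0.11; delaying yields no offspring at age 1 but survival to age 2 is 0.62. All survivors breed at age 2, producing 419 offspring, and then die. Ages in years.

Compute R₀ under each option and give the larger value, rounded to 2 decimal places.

181.85

breed at age 1: R₀ = 0.70 × (145 + 0.11 × 419) = 0.70 × 191.0900 = 133.7630
delay to age 2: R₀ = 0.70 × (0.62 × 419) = 0.70 × 259.7800 = 181.8460
Higher: delay to age 2 (181.8460).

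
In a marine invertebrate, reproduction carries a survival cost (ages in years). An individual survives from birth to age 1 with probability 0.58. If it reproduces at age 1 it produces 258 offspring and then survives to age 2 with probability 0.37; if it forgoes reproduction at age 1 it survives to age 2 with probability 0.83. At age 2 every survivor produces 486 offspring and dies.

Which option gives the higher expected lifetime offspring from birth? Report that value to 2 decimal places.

253.94

breed at age 1: R₀ = 0.58 × (258 + 0.37 × 486) = 0.58 × 437.8200 = 253.9356
delay to age 2: R₀ = 0.58 × (0.83 × 486) = 0.58 × 403.3800 = 233.9604
Higher: breed at age 1 (253.9356).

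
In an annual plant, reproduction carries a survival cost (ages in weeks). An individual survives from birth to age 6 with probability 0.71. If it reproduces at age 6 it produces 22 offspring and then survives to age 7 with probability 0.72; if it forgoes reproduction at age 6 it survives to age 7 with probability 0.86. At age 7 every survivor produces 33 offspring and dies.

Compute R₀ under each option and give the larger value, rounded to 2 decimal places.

32.49

breed at age 6: R₀ = 0.71 × (22 + 0.72 × 33) = 0.71 × 45.7600 = 32.4896
delay to age 7: R₀ = 0.71 × (0.86 × 33) = 0.71 × 28.3800 = 20.1498
Higher: breed at age 6 (32.4896).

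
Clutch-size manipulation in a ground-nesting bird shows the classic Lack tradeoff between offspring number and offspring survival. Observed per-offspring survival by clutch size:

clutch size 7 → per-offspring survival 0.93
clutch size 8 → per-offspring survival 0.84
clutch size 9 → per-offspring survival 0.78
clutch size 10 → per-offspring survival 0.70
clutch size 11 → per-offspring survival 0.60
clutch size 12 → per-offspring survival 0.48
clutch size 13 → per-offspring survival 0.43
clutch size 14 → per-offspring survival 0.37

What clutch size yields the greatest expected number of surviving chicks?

Expected surviving chicks = c × s(c):
  c=7: 7 × 0.93 = 6.510
  c=8: 8 × 0.84 = 6.720
  c=9: 9 × 0.78 = 7.020
  c=10: 10 × 0.70 = 7.000
  c=11: 11 × 0.60 = 6.600
  c=12: 12 × 0.48 = 5.760
  c=13: 13 × 0.43 = 5.590
  c=14: 14 × 0.37 = 5.180
Maximum at c = 9 (7.020 surviving chicks).

9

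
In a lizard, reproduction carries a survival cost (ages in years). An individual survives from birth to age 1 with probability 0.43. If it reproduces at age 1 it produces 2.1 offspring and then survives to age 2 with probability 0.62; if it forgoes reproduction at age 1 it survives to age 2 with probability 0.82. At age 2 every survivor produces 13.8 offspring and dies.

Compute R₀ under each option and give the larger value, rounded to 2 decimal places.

breed at age 1: R₀ = 0.43 × (2.1 + 0.62 × 13.8) = 0.43 × 10.6560 = 4.5821
delay to age 2: R₀ = 0.43 × (0.82 × 13.8) = 0.43 × 11.3160 = 4.8659
Higher: delay to age 2 (4.8659).

4.87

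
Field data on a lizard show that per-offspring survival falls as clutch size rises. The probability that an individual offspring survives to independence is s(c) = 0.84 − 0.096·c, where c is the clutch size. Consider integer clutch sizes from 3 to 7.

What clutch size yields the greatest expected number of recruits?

Expected recruits = c × s(c):
  c=3: 3 × 0.552 = 1.656
  c=4: 4 × 0.456 = 1.824
  c=5: 5 × 0.360 = 1.800
  c=6: 6 × 0.264 = 1.584
  c=7: 7 × 0.168 = 1.176
Maximum at c = 4 (1.824 recruits).

4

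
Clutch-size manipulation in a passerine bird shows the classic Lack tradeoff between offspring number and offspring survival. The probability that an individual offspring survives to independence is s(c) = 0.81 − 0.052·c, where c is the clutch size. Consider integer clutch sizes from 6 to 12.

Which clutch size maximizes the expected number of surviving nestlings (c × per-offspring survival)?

8

Expected surviving nestlings = c × s(c):
  c=6: 6 × 0.498 = 2.988
  c=7: 7 × 0.446 = 3.122
  c=8: 8 × 0.394 = 3.152
  c=9: 9 × 0.342 = 3.078
  c=10: 10 × 0.290 = 2.900
  c=11: 11 × 0.238 = 2.618
  c=12: 12 × 0.186 = 2.232
Maximum at c = 8 (3.152 surviving nestlings).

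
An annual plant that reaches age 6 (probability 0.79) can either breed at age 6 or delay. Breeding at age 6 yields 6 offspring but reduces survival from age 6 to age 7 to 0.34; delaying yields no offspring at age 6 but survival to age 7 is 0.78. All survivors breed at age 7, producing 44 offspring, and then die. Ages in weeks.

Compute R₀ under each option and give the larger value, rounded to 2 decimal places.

27.11

breed at age 6: R₀ = 0.79 × (6 + 0.34 × 44) = 0.79 × 20.9600 = 16.5584
delay to age 7: R₀ = 0.79 × (0.78 × 44) = 0.79 × 34.3200 = 27.1128
Higher: delay to age 7 (27.1128).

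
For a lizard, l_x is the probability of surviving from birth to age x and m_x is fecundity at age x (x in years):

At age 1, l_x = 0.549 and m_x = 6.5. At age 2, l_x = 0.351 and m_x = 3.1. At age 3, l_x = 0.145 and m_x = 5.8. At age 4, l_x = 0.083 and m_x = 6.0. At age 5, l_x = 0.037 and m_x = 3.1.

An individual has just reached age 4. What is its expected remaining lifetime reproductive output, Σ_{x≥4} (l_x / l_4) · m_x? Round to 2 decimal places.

7.38

l_4 = 0.083. Conditional survival from age 4 to x is l_x / l_4.
  x=4: (0.083/0.083) × 6.0 = 6.0000
  x=5: (0.037/0.083) × 3.1 = 1.3819
Sum = 6.0000 + 1.3819 = 7.3819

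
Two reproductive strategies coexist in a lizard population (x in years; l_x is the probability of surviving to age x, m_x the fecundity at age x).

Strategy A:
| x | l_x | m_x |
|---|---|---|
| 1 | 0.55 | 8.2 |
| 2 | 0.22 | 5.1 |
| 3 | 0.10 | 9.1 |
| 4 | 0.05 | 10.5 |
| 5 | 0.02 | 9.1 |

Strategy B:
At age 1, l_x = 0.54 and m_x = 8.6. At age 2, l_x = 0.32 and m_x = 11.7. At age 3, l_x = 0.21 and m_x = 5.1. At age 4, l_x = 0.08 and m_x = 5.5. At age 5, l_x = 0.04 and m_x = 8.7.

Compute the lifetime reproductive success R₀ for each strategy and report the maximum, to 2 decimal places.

10.25

Strategy A: R₀ = 0.55×8.2 + 0.22×5.1 + 0.10×9.1 + 0.05×10.5 + 0.02×9.1 = 7.2490
Strategy B: R₀ = 0.54×8.6 + 0.32×11.7 + 0.21×5.1 + 0.08×5.5 + 0.04×8.7 = 10.2470
Highest R₀: strategy B with 10.2470.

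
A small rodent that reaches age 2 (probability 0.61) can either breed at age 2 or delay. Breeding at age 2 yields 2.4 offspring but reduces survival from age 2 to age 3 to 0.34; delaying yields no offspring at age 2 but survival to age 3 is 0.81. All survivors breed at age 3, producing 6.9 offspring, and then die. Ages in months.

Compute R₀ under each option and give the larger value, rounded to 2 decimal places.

breed at age 2: R₀ = 0.61 × (2.4 + 0.34 × 6.9) = 0.61 × 4.7460 = 2.8951
delay to age 3: R₀ = 0.61 × (0.81 × 6.9) = 0.61 × 5.5890 = 3.4093
Higher: delay to age 3 (3.4093).

3.41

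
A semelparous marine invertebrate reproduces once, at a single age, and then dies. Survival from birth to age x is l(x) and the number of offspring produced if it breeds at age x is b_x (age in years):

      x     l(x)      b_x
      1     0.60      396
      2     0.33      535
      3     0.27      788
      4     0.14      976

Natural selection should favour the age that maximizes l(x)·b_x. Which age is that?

Expected offspring if breeding at age x = l(x) × b_x:
  age 1: 0.60 × 396 = 237.600
  age 2: 0.33 × 535 = 176.550
  age 3: 0.27 × 788 = 212.760
  age 4: 0.14 × 976 = 136.640
Maximum at age 1 (237.600).

1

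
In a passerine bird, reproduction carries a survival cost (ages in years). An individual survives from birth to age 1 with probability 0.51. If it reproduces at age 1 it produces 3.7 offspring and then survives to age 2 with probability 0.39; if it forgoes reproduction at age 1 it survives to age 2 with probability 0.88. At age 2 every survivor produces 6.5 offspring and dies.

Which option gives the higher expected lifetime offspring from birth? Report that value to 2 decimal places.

3.18

breed at age 1: R₀ = 0.51 × (3.7 + 0.39 × 6.5) = 0.51 × 6.2350 = 3.1799
delay to age 2: R₀ = 0.51 × (0.88 × 6.5) = 0.51 × 5.7200 = 2.9172
Higher: breed at age 1 (3.1799).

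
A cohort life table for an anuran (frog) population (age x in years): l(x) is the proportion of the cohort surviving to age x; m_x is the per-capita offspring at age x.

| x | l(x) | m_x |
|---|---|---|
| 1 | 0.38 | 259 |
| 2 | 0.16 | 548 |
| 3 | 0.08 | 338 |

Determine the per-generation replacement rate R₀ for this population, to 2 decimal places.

213.14

R₀ = Σ l(x) m_x:
  age 1: 0.38 × 259 = 98.4200
  age 2: 0.16 × 548 = 87.6800
  age 3: 0.08 × 338 = 27.0400
R₀ = 98.4200 + 87.6800 + 27.0400 = 213.1400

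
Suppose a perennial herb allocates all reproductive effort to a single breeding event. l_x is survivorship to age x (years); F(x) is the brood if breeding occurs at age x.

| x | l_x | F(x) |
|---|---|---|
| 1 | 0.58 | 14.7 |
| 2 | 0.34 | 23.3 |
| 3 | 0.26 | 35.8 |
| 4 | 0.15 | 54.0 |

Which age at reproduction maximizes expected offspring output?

Expected offspring if breeding at age x = l_x × F(x):
  age 1: 0.58 × 14.7 = 8.526
  age 2: 0.34 × 23.3 = 7.922
  age 3: 0.26 × 35.8 = 9.308
  age 4: 0.15 × 54.0 = 8.100
Maximum at age 3 (9.308).

3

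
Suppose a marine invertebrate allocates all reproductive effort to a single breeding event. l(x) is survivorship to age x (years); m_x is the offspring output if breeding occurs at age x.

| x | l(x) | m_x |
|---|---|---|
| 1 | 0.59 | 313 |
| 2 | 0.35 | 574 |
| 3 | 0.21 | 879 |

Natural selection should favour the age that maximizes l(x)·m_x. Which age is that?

2

Expected offspring if breeding at age x = l(x) × m_x:
  age 1: 0.59 × 313 = 184.670
  age 2: 0.35 × 574 = 200.900
  age 3: 0.21 × 879 = 184.590
Maximum at age 2 (200.900).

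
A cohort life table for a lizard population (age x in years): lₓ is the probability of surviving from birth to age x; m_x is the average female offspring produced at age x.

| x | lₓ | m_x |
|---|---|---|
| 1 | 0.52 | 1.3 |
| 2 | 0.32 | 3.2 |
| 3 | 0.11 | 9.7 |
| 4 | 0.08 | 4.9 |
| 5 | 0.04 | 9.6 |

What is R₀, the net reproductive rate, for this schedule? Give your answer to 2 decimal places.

3.54

R₀ = Σ lₓ m_x:
  age 1: 0.52 × 1.3 = 0.6760
  age 2: 0.32 × 3.2 = 1.0240
  age 3: 0.11 × 9.7 = 1.0670
  age 4: 0.08 × 4.9 = 0.3920
  age 5: 0.04 × 9.6 = 0.3840
R₀ = 0.6760 + 1.0240 + 1.0670 + 0.3920 + 0.3840 = 3.5430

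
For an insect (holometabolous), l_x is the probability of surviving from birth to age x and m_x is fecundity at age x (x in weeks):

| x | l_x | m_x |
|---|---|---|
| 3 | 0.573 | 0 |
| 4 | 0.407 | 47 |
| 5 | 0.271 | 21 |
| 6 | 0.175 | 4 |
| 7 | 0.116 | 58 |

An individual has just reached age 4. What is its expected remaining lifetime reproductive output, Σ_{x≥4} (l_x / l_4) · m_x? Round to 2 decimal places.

79.23

l_4 = 0.407. Conditional survival from age 4 to x is l_x / l_4.
  x=4: (0.407/0.407) × 47 = 47.0000
  x=5: (0.271/0.407) × 21 = 13.9828
  x=6: (0.175/0.407) × 4 = 1.7199
  x=7: (0.116/0.407) × 58 = 16.5307
Sum = 47.0000 + 13.9828 + 1.7199 + 16.5307 = 79.2334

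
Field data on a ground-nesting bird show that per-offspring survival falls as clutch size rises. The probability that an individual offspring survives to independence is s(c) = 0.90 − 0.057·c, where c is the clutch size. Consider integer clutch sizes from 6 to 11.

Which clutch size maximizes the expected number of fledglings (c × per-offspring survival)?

8

Expected fledglings = c × s(c):
  c=6: 6 × 0.558 = 3.348
  c=7: 7 × 0.501 = 3.507
  c=8: 8 × 0.444 = 3.552
  c=9: 9 × 0.387 = 3.483
  c=10: 10 × 0.330 = 3.300
  c=11: 11 × 0.273 = 3.003
Maximum at c = 8 (3.552 fledglings).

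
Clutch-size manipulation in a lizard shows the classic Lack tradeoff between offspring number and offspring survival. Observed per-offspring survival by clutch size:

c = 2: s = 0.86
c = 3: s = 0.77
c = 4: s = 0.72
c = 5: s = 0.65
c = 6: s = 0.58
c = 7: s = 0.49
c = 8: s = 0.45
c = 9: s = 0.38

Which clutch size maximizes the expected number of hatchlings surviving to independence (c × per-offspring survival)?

Expected hatchlings surviving to independence = c × s(c):
  c=2: 2 × 0.86 = 1.720
  c=3: 3 × 0.77 = 2.310
  c=4: 4 × 0.72 = 2.880
  c=5: 5 × 0.65 = 3.250
  c=6: 6 × 0.58 = 3.480
  c=7: 7 × 0.49 = 3.430
  c=8: 8 × 0.45 = 3.600
  c=9: 9 × 0.38 = 3.420
Maximum at c = 8 (3.600 hatchlings surviving to independence).

8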